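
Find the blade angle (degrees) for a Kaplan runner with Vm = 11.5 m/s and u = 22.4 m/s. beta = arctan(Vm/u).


beta = arctan(11.5 / 22.4) = 27.1756 degrees


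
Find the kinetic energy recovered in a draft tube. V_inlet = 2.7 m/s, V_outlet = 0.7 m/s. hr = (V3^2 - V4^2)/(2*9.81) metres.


hr = (2.7^2 - 0.7^2) / (2*9.81) = 0.3466 m


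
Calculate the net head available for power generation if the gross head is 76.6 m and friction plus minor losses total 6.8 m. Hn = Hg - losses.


Hn = 76.6 - 6.8 = 69.8000 m


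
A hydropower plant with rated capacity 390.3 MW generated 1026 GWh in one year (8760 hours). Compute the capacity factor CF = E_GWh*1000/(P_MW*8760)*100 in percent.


CF = 1026 * 1000 / (390.3 * 8760) * 100 = 30.0085 %


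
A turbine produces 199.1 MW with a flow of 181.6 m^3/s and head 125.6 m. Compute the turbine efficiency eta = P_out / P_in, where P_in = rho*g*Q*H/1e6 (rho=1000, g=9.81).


P_in = 1000 * 9.81 * 181.6 * 125.6 / 1e6 = 223.7559 MW
eta = 199.1 / 223.7559 = 0.8898


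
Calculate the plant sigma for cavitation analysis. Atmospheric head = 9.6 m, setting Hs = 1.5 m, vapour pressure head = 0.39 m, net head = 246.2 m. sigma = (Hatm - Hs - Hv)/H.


sigma = (9.6 - 1.5 - 0.39) / 246.2 = 0.0313


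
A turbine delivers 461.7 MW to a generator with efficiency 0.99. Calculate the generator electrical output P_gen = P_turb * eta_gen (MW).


P_gen = 461.7 * 0.99 = 457.0830 MW


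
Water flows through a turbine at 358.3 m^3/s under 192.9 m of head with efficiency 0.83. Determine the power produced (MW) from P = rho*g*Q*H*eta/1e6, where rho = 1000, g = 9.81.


P = 1000 * 9.81 * 358.3 * 192.9 * 0.83 / 1e6 = 562.7638 MW


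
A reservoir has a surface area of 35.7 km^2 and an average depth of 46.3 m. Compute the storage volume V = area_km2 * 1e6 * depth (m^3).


V = 35.7 * 1e6 * 46.3 = 1.6529e+09 m^3


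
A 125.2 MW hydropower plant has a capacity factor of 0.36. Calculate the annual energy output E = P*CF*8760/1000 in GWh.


E = 125.2 * 0.36 * 8760 / 1000 = 394.8307 GWh


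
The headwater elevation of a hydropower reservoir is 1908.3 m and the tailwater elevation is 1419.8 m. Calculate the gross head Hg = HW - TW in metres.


Hg = 1908.3 - 1419.8 = 488.5000 m


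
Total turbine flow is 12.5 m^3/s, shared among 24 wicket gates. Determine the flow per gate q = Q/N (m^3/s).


q = 12.5 / 24 = 0.5208 m^3/s


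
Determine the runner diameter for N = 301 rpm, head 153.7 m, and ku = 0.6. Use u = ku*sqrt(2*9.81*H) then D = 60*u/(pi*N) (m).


u = 0.6 * sqrt(2*9.81*153.7) = 32.9487 m/s
D = 60 * 32.9487 / (pi * 301) = 2.0906 m


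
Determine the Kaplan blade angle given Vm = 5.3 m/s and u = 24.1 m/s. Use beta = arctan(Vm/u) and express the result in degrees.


beta = arctan(5.3 / 24.1) = 12.4029 degrees


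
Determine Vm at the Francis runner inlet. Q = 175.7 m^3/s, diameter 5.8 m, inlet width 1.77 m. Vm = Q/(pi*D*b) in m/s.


Vm = 175.7 / (pi * 5.8 * 1.77) = 5.4478 m/s


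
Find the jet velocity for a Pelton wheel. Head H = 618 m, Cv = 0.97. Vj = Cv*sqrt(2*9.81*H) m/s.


Vj = 0.97 * sqrt(2*9.81*618) = 106.8109 m/s


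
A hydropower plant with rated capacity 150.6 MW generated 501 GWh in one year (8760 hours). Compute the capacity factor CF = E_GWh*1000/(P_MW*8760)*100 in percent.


CF = 501 * 1000 / (150.6 * 8760) * 100 = 37.9760 %


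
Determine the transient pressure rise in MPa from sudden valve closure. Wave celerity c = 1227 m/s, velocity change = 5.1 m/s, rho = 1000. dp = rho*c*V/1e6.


dp = 1000 * 1227 * 5.1 / 1e6 = 6.2577 MPa


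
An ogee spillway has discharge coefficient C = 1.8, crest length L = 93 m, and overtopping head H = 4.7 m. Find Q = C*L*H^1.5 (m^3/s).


Q = 1.8 * 93 * 4.7^1.5 = 1705.6984 m^3/s


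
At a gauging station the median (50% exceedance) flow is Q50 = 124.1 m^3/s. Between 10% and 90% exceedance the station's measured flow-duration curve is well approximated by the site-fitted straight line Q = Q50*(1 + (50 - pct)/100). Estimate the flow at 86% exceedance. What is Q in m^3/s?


Q = 124.1 * (1 + (50 - 86)/100) = 79.4240 m^3/s


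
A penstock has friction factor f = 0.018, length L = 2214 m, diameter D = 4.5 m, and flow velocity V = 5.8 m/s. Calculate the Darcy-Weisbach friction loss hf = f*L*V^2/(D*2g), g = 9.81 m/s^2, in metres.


hf = 0.018 * 2214 * 5.8^2 / (4.5 * 2 * 9.81) = 15.1843 m


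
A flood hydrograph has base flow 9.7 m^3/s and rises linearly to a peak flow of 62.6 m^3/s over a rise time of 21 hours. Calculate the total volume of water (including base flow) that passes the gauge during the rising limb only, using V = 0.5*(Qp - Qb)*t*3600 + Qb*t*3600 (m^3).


V = 0.5*(62.6 - 9.7)*21*3600 + 9.7*21*3600 = 2.7329e+06 m^3


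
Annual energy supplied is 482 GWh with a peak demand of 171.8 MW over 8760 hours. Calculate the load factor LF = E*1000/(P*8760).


LF = 482 * 1000 / (171.8 * 8760) = 0.3203


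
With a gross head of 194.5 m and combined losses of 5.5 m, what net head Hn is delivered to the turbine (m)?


Hn = 194.5 - 5.5 = 189.0000 m


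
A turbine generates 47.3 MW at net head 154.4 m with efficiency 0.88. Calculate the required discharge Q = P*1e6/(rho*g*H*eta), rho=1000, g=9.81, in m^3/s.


Q = 47.3 * 1e6 / (1000 * 9.81 * 154.4 * 0.88) = 35.4864 m^3/s


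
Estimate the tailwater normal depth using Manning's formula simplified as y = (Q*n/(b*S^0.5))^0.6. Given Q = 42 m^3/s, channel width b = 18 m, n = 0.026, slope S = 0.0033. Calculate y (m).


y = (42 * 0.026 / (18 * 0.0033^0.5))^0.6 = 1.0333 m


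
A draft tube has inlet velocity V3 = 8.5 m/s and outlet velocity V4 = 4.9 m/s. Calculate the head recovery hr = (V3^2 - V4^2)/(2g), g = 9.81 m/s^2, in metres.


hr = (8.5^2 - 4.9^2) / (2*9.81) = 2.4587 m


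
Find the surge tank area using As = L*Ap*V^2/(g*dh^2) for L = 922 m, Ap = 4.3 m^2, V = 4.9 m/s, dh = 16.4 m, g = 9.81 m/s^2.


As = 922 * 4.3 * 4.9^2 / (9.81 * 16.4^2) = 36.0774 m^2


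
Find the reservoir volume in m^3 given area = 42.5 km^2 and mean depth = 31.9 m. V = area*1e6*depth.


V = 42.5 * 1e6 * 31.9 = 1.3558e+09 m^3


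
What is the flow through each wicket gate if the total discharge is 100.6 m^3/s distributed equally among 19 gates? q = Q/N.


q = 100.6 / 19 = 5.2947 m^3/s


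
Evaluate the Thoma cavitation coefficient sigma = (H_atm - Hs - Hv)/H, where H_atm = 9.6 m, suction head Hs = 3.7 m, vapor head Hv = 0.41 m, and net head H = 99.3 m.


sigma = (9.6 - 3.7 - 0.41) / 99.3 = 0.0553


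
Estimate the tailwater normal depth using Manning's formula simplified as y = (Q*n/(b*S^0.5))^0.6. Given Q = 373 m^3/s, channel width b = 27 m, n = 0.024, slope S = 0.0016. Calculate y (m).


y = (373 * 0.024 / (27 * 0.0016^0.5))^0.6 = 3.5571 m


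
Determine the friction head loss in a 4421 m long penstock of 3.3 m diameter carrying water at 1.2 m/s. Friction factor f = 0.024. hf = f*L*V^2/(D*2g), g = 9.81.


hf = 0.024 * 4421 * 1.2^2 / (3.3 * 2 * 9.81) = 2.3598 m


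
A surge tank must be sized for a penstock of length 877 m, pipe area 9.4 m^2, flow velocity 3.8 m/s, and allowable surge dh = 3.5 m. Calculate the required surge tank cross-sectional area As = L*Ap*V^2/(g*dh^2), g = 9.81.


As = 877 * 9.4 * 3.8^2 / (9.81 * 3.5^2) = 990.5800 m^2


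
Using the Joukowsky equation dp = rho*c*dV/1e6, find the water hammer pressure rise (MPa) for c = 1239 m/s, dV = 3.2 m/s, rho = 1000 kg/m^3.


dp = 1000 * 1239 * 3.2 / 1e6 = 3.9648 MPa


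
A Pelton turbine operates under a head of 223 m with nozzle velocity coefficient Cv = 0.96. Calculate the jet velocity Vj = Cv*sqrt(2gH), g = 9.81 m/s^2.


Vj = 0.96 * sqrt(2*9.81*223) = 63.4999 m/s


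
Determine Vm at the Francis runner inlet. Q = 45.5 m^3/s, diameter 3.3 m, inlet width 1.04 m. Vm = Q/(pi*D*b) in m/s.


Vm = 45.5 / (pi * 3.3 * 1.04) = 4.2200 m/s


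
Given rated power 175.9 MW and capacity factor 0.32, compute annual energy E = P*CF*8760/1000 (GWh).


E = 175.9 * 0.32 * 8760 / 1000 = 493.0829 GWh


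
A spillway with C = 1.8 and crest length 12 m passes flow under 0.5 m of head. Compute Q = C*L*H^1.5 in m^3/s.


Q = 1.8 * 12 * 0.5^1.5 = 7.6368 m^3/s


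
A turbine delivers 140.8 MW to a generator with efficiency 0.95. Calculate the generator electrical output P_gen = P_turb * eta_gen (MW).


P_gen = 140.8 * 0.95 = 133.7600 MW


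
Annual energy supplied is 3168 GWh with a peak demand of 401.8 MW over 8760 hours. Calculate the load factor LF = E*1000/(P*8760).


LF = 3168 * 1000 / (401.8 * 8760) = 0.9001


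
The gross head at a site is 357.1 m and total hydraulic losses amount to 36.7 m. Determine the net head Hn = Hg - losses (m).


Hn = 357.1 - 36.7 = 320.4000 m


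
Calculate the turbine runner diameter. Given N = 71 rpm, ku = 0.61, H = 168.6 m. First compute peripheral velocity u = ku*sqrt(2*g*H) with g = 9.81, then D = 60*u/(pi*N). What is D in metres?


u = 0.61 * sqrt(2*9.81*168.6) = 35.0839 m/s
D = 60 * 35.0839 / (pi * 71) = 9.4374 m


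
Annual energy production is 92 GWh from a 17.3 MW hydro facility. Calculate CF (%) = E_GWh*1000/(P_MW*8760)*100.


CF = 92 * 1000 / (17.3 * 8760) * 100 = 60.7068 %


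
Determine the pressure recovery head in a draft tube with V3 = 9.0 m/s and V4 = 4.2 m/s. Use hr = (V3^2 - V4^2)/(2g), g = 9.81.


hr = (9.0^2 - 4.2^2) / (2*9.81) = 3.2294 m


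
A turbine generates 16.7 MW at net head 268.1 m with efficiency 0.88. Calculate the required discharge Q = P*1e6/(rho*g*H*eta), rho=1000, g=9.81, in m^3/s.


Q = 16.7 * 1e6 / (1000 * 9.81 * 268.1 * 0.88) = 7.2155 m^3/s


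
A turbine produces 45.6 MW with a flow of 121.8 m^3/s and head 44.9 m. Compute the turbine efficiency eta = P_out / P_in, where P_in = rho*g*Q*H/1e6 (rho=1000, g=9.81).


P_in = 1000 * 9.81 * 121.8 * 44.9 / 1e6 = 53.6491 MW
eta = 45.6 / 53.6491 = 0.8500


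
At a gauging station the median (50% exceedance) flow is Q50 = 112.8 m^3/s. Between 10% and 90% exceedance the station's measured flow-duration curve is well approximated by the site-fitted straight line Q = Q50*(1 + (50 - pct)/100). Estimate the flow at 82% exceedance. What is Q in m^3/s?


Q = 112.8 * (1 + (50 - 82)/100) = 76.7040 m^3/s


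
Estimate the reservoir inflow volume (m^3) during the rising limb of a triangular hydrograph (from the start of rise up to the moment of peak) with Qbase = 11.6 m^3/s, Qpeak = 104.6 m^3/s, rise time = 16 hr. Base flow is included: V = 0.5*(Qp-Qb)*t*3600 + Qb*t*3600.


V = 0.5*(104.6 - 11.6)*16*3600 + 11.6*16*3600 = 3.3466e+06 m^3


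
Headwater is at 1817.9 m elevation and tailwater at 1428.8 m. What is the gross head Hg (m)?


Hg = 1817.9 - 1428.8 = 389.1000 m


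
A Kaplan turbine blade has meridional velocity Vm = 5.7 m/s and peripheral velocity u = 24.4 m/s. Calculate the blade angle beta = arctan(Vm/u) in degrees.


beta = arctan(5.7 / 24.4) = 13.1489 degrees


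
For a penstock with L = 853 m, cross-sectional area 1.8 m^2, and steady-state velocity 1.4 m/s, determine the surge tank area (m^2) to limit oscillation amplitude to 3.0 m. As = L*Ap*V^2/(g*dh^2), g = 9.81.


As = 853 * 1.8 * 1.4^2 / (9.81 * 3.0^2) = 34.0852 m^2


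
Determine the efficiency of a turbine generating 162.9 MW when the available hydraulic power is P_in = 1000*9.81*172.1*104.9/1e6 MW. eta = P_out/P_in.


P_in = 1000 * 9.81 * 172.1 * 104.9 / 1e6 = 177.1028 MW
eta = 162.9 / 177.1028 = 0.9198


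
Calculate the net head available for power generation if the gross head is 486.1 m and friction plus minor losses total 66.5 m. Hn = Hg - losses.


Hn = 486.1 - 66.5 = 419.6000 m


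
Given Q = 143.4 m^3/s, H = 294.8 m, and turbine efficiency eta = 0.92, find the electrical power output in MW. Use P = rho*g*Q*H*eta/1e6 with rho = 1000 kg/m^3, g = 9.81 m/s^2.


P = 1000 * 9.81 * 143.4 * 294.8 * 0.92 / 1e6 = 381.5342 MW


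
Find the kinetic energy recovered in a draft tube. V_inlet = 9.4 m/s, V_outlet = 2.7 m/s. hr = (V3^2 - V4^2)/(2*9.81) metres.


hr = (9.4^2 - 2.7^2) / (2*9.81) = 4.1320 m


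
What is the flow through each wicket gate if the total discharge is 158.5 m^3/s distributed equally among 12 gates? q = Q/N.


q = 158.5 / 12 = 13.2083 m^3/s


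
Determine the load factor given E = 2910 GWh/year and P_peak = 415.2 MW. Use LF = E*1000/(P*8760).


LF = 2910 * 1000 / (415.2 * 8760) = 0.8001


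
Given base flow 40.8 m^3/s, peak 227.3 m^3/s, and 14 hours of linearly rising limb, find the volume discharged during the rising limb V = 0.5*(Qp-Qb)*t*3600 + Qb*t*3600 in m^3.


V = 0.5*(227.3 - 40.8)*14*3600 + 40.8*14*3600 = 6.7561e+06 m^3


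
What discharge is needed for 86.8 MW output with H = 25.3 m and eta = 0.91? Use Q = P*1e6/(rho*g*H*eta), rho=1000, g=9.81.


Q = 86.8 * 1e6 / (1000 * 9.81 * 25.3 * 0.91) = 384.3163 m^3/s


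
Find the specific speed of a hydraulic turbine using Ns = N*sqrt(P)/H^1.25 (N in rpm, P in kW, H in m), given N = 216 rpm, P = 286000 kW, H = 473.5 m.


Ns = 216 * 286000^0.5 / 473.5^1.25 = 52.2982


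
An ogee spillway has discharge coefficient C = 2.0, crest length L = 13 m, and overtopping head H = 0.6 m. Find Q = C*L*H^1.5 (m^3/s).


Q = 2.0 * 13 * 0.6^1.5 = 12.0837 m^3/s


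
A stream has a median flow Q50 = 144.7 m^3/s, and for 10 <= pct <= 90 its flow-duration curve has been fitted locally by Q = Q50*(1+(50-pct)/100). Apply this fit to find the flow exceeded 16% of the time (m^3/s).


Q = 144.7 * (1 + (50 - 16)/100) = 193.8980 m^3/s


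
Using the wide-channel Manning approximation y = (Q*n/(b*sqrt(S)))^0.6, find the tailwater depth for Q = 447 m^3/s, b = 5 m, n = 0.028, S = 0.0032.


y = (447 * 0.028 / (5 * 0.0032^0.5))^0.6 = 9.7175 m


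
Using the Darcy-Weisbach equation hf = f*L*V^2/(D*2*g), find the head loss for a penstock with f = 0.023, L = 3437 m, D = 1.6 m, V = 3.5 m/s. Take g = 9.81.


hf = 0.023 * 3437 * 3.5^2 / (1.6 * 2 * 9.81) = 30.8478 m


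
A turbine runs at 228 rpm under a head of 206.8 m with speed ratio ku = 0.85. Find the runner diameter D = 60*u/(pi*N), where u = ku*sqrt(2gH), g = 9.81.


u = 0.85 * sqrt(2*9.81*206.8) = 54.1432 m/s
D = 60 * 54.1432 / (pi * 228) = 4.5353 m


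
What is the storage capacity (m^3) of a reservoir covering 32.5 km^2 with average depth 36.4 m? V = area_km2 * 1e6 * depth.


V = 32.5 * 1e6 * 36.4 = 1.1830e+09 m^3


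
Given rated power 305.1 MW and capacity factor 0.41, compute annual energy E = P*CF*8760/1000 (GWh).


E = 305.1 * 0.41 * 8760 / 1000 = 1095.7972 GWh


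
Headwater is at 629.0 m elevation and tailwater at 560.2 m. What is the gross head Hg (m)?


Hg = 629.0 - 560.2 = 68.8000 m


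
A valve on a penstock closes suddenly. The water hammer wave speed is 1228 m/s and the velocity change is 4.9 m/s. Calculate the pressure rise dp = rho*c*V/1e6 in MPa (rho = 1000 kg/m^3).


dp = 1000 * 1228 * 4.9 / 1e6 = 6.0172 MPa


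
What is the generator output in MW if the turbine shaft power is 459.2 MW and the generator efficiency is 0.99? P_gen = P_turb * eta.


P_gen = 459.2 * 0.99 = 454.6080 MW


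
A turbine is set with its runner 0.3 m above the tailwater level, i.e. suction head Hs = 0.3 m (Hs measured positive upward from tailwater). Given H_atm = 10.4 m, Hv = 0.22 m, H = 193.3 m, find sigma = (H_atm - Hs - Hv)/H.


sigma = (10.4 - 0.3 - 0.22) / 193.3 = 0.0511


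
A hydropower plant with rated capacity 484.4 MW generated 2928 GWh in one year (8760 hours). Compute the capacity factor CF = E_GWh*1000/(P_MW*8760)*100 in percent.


CF = 2928 * 1000 / (484.4 * 8760) * 100 = 69.0022 %


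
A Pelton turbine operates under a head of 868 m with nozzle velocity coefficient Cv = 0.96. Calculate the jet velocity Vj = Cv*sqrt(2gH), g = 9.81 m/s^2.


Vj = 0.96 * sqrt(2*9.81*868) = 125.2797 m/s


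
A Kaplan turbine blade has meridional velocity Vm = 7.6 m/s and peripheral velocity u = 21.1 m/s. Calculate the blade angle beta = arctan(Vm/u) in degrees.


beta = arctan(7.6 / 21.1) = 19.8085 degrees


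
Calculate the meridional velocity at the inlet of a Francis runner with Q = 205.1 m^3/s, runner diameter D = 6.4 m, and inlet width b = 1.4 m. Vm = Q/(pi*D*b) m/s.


Vm = 205.1 / (pi * 6.4 * 1.4) = 7.2863 m/s


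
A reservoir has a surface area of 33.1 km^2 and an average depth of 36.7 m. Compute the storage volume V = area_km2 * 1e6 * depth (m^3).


V = 33.1 * 1e6 * 36.7 = 1.2148e+09 m^3


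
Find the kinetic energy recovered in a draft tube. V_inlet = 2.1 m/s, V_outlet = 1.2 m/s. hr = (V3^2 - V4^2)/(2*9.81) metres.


hr = (2.1^2 - 1.2^2) / (2*9.81) = 0.1514 m


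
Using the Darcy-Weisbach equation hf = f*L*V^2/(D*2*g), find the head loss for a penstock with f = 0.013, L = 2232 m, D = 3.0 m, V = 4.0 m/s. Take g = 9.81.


hf = 0.013 * 2232 * 4.0^2 / (3.0 * 2 * 9.81) = 7.8875 m


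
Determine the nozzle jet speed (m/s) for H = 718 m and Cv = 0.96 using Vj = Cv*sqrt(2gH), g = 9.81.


Vj = 0.96 * sqrt(2*9.81*718) = 113.9418 m/s


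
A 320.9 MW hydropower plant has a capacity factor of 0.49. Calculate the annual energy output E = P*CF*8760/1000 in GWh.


E = 320.9 * 0.49 * 8760 / 1000 = 1377.4312 GWh


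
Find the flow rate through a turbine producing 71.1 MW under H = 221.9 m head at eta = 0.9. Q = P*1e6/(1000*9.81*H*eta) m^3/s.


Q = 71.1 * 1e6 / (1000 * 9.81 * 221.9 * 0.9) = 36.2912 m^3/s


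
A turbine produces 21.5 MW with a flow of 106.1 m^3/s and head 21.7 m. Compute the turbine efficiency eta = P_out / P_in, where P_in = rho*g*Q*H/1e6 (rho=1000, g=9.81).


P_in = 1000 * 9.81 * 106.1 * 21.7 / 1e6 = 22.5862 MW
eta = 21.5 / 22.5862 = 0.9519


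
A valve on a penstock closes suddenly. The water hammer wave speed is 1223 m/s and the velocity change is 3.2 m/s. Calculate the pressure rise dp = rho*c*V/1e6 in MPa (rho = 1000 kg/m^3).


dp = 1000 * 1223 * 3.2 / 1e6 = 3.9136 MPa


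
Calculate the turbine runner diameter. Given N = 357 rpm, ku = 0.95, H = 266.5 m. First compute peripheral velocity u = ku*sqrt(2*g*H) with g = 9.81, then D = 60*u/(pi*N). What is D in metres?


u = 0.95 * sqrt(2*9.81*266.5) = 68.6945 m/s
D = 60 * 68.6945 / (pi * 357) = 3.6750 m


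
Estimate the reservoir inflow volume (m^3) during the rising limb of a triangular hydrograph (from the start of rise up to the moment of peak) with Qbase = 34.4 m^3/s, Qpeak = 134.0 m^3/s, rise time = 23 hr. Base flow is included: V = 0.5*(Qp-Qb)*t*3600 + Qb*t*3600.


V = 0.5*(134.0 - 34.4)*23*3600 + 34.4*23*3600 = 6.9718e+06 m^3


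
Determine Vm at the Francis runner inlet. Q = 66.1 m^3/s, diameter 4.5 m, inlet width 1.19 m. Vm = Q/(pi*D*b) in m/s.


Vm = 66.1 / (pi * 4.5 * 1.19) = 3.9291 m/s


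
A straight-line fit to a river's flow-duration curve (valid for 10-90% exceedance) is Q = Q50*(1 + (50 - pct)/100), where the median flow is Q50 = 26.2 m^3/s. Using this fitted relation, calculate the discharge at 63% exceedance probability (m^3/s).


Q = 26.2 * (1 + (50 - 63)/100) = 22.7940 m^3/s


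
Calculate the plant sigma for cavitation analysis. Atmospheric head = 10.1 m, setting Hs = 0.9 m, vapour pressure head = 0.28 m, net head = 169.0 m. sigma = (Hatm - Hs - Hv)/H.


sigma = (10.1 - 0.9 - 0.28) / 169.0 = 0.0528


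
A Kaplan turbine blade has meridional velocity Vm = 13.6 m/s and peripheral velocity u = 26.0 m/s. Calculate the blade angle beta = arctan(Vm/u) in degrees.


beta = arctan(13.6 / 26.0) = 27.6130 degrees


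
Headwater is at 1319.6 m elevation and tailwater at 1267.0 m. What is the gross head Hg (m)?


Hg = 1319.6 - 1267.0 = 52.6000 m


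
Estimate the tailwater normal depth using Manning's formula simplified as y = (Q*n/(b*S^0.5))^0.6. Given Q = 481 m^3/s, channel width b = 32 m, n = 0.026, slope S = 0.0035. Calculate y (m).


y = (481 * 0.026 / (32 * 0.0035^0.5))^0.6 = 3.1043 m


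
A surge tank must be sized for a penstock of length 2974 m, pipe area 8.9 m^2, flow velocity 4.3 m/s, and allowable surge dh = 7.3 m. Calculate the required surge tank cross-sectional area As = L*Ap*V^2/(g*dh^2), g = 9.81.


As = 2974 * 8.9 * 4.3^2 / (9.81 * 7.3^2) = 936.1666 m^2


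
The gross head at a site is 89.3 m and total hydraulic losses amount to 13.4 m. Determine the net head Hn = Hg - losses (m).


Hn = 89.3 - 13.4 = 75.9000 m


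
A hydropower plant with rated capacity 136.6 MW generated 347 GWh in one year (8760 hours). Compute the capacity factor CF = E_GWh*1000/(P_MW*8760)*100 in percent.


CF = 347 * 1000 / (136.6 * 8760) * 100 = 28.9984 %


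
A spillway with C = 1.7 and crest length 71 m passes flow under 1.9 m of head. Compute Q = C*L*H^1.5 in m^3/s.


Q = 1.7 * 71 * 1.9^1.5 = 316.1096 m^3/s


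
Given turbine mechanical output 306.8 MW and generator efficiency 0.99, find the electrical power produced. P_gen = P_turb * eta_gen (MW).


P_gen = 306.8 * 0.99 = 303.7320 MW


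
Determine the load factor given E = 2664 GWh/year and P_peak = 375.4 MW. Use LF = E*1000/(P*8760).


LF = 2664 * 1000 / (375.4 * 8760) = 0.8101


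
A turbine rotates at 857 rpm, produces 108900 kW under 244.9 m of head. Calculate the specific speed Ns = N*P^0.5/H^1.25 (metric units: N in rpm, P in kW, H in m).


Ns = 857 * 108900^0.5 / 244.9^1.25 = 291.9166


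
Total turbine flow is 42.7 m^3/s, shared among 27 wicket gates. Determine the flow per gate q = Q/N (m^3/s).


q = 42.7 / 27 = 1.5815 m^3/s


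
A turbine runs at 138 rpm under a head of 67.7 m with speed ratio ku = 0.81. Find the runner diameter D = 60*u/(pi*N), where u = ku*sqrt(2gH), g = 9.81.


u = 0.81 * sqrt(2*9.81*67.7) = 29.5208 m/s
D = 60 * 29.5208 / (pi * 138) = 4.0856 m


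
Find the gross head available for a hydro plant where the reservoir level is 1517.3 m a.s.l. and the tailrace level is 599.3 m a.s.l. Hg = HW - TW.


Hg = 1517.3 - 599.3 = 918.0000 m


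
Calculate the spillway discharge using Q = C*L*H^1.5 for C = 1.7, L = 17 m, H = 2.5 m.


Q = 1.7 * 17 * 2.5^1.5 = 114.2373 m^3/s


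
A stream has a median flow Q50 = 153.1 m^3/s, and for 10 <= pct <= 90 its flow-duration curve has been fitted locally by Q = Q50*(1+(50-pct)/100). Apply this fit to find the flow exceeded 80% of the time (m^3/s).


Q = 153.1 * (1 + (50 - 80)/100) = 107.1700 m^3/s


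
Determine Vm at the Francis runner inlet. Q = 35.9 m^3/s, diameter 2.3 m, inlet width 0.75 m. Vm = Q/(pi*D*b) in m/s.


Vm = 35.9 / (pi * 2.3 * 0.75) = 6.6245 m/s


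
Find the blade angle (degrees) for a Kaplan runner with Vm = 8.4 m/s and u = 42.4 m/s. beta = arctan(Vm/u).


beta = arctan(8.4 / 42.4) = 11.2059 degrees


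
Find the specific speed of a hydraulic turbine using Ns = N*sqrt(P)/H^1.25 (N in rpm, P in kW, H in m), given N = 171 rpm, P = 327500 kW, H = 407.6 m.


Ns = 171 * 327500^0.5 / 407.6^1.25 = 53.4329


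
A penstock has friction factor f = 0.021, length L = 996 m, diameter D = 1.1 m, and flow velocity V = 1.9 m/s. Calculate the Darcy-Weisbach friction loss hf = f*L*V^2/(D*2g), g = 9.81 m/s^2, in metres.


hf = 0.021 * 996 * 1.9^2 / (1.1 * 2 * 9.81) = 3.4986 m


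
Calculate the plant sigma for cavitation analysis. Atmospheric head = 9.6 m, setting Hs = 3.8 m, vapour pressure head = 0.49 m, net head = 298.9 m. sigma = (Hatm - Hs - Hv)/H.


sigma = (9.6 - 3.8 - 0.49) / 298.9 = 0.0178


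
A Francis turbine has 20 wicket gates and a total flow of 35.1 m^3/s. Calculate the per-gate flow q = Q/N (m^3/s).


q = 35.1 / 20 = 1.7550 m^3/s


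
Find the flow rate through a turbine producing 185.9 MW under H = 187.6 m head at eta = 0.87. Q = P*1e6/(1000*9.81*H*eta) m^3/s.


Q = 185.9 * 1e6 / (1000 * 9.81 * 187.6 * 0.87) = 116.1070 m^3/s


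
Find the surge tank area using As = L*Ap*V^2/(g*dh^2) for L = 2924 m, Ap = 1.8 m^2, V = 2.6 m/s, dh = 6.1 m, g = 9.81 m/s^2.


As = 2924 * 1.8 * 2.6^2 / (9.81 * 6.1^2) = 97.4693 m^2


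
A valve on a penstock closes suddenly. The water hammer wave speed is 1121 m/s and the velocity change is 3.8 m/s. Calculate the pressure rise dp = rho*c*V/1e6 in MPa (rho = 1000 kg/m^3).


dp = 1000 * 1121 * 3.8 / 1e6 = 4.2598 MPa


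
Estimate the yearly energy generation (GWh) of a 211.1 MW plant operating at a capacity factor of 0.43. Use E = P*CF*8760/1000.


E = 211.1 * 0.43 * 8760 / 1000 = 795.1715 GWh


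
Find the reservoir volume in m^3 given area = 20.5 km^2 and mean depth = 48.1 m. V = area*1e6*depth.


V = 20.5 * 1e6 * 48.1 = 9.8605e+08 m^3


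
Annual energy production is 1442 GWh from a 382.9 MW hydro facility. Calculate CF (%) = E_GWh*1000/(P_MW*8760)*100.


CF = 1442 * 1000 / (382.9 * 8760) * 100 = 42.9908 %


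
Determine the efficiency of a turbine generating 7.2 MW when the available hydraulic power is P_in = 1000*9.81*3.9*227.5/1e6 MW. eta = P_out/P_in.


P_in = 1000 * 9.81 * 3.9 * 227.5 / 1e6 = 8.7039 MW
eta = 7.2 / 8.7039 = 0.8272


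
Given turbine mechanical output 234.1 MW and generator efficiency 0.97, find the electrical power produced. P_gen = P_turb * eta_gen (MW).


P_gen = 234.1 * 0.97 = 227.0770 MW


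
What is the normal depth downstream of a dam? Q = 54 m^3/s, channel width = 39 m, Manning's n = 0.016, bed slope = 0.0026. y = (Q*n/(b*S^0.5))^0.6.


y = (54 * 0.016 / (39 * 0.0026^0.5))^0.6 = 0.6064 m


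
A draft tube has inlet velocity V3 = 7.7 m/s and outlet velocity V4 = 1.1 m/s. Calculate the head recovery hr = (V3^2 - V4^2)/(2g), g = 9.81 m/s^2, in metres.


hr = (7.7^2 - 1.1^2) / (2*9.81) = 2.9602 m


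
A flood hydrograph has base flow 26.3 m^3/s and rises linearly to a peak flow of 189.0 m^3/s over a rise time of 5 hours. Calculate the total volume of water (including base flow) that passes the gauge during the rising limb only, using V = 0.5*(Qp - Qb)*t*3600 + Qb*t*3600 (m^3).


V = 0.5*(189.0 - 26.3)*5*3600 + 26.3*5*3600 = 1.9377e+06 m^3


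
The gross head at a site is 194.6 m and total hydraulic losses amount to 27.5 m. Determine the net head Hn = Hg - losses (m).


Hn = 194.6 - 27.5 = 167.1000 m


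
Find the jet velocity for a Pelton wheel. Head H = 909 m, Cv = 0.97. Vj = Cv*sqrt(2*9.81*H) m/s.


Vj = 0.97 * sqrt(2*9.81*909) = 129.5398 m/s


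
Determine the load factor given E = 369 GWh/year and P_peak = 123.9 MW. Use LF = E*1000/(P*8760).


LF = 369 * 1000 / (123.9 * 8760) = 0.3400


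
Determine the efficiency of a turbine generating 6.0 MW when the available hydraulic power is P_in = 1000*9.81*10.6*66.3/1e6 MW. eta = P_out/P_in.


P_in = 1000 * 9.81 * 10.6 * 66.3 / 1e6 = 6.8943 MW
eta = 6.0 / 6.8943 = 0.8703


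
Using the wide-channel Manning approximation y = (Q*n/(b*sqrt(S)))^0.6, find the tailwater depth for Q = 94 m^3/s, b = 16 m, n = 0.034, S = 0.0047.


y = (94 * 0.034 / (16 * 0.0047^0.5))^0.6 = 1.8996 m


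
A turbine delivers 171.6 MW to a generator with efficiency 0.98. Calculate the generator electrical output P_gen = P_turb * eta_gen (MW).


P_gen = 171.6 * 0.98 = 168.1680 MW


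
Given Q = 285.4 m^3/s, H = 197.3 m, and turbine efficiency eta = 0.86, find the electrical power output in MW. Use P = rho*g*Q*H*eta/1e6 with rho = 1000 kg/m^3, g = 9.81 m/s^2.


P = 1000 * 9.81 * 285.4 * 197.3 * 0.86 / 1e6 = 475.0601 MW


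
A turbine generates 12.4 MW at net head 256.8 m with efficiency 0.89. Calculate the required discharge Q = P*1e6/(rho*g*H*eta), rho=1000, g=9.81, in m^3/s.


Q = 12.4 * 1e6 / (1000 * 9.81 * 256.8 * 0.89) = 5.5305 m^3/s


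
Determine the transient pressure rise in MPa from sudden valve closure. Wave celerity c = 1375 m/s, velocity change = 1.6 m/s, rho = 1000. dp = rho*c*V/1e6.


dp = 1000 * 1375 * 1.6 / 1e6 = 2.2000 MPa


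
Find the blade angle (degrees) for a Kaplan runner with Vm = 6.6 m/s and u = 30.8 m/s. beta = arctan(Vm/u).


beta = arctan(6.6 / 30.8) = 12.0948 degrees


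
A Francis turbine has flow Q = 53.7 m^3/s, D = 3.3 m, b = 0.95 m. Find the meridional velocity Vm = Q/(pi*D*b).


Vm = 53.7 / (pi * 3.3 * 0.95) = 5.4524 m/s


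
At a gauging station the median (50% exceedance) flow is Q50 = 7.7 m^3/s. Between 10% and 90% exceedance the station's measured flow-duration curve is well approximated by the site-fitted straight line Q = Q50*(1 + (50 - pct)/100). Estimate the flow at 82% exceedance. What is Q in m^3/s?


Q = 7.7 * (1 + (50 - 82)/100) = 5.2360 m^3/s


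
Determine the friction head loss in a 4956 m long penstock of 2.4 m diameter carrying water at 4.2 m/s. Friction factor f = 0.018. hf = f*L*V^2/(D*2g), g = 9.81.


hf = 0.018 * 4956 * 4.2^2 / (2.4 * 2 * 9.81) = 33.4189 m


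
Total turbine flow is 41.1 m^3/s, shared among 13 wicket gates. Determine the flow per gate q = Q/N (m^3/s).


q = 41.1 / 13 = 3.1615 m^3/s


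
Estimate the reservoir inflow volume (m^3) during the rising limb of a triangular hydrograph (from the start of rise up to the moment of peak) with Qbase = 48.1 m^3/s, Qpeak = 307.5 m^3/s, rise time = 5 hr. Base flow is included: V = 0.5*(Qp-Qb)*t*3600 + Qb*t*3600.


V = 0.5*(307.5 - 48.1)*5*3600 + 48.1*5*3600 = 3.2004e+06 m^3


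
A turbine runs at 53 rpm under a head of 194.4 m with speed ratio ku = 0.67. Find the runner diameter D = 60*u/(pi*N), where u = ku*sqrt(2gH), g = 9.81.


u = 0.67 * sqrt(2*9.81*194.4) = 41.3783 m/s
D = 60 * 41.3783 / (pi * 53) = 14.9107 m


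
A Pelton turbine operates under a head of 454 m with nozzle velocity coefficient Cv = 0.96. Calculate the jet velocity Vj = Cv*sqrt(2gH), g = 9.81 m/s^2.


Vj = 0.96 * sqrt(2*9.81*454) = 90.6043 m/s


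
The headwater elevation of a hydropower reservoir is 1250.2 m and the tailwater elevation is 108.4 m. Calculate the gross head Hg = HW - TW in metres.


Hg = 1250.2 - 108.4 = 1141.8000 m


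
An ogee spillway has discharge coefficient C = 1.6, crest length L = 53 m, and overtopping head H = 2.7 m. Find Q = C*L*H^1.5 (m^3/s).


Q = 1.6 * 53 * 2.7^1.5 = 376.2197 m^3/s


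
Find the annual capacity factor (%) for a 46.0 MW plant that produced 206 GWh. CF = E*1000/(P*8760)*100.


CF = 206 * 1000 / (46.0 * 8760) * 100 = 51.1217 %


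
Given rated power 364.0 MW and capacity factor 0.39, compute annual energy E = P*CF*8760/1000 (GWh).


E = 364.0 * 0.39 * 8760 / 1000 = 1243.5696 GWh


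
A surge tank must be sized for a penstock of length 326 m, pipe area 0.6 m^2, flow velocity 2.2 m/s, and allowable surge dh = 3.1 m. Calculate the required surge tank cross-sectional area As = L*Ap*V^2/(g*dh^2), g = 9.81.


As = 326 * 0.6 * 2.2^2 / (9.81 * 3.1^2) = 10.0420 m^2


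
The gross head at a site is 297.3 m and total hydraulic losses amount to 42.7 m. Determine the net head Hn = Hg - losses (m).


Hn = 297.3 - 42.7 = 254.6000 m


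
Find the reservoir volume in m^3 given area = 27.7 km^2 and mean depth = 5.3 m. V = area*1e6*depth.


V = 27.7 * 1e6 * 5.3 = 1.4681e+08 m^3


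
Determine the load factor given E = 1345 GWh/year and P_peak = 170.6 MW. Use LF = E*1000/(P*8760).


LF = 1345 * 1000 / (170.6 * 8760) = 0.9000


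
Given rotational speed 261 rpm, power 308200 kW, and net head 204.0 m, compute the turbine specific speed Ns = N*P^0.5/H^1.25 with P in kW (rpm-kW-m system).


Ns = 261 * 308200^0.5 / 204.0^1.25 = 187.9400


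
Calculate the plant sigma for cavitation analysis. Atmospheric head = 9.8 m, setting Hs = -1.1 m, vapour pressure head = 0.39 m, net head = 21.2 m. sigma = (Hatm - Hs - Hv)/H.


sigma = (9.8 - (-1.1) - 0.39) / 21.2 = 0.4958


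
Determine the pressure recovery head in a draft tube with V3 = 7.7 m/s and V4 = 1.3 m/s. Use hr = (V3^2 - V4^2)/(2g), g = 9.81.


hr = (7.7^2 - 1.3^2) / (2*9.81) = 2.9358 m


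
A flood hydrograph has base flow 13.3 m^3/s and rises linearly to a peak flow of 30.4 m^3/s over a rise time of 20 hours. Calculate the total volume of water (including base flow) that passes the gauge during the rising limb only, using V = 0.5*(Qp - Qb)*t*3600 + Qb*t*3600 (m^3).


V = 0.5*(30.4 - 13.3)*20*3600 + 13.3*20*3600 = 1.5732e+06 m^3


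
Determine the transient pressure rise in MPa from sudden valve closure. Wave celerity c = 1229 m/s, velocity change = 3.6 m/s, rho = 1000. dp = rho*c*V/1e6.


dp = 1000 * 1229 * 3.6 / 1e6 = 4.4244 MPa


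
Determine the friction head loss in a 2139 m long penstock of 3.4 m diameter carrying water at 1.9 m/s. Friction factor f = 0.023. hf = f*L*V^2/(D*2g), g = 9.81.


hf = 0.023 * 2139 * 1.9^2 / (3.4 * 2 * 9.81) = 2.6624 m


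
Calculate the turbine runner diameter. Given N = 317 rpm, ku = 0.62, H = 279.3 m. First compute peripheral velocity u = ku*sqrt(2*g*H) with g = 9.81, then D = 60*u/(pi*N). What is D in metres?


u = 0.62 * sqrt(2*9.81*279.3) = 45.8962 m/s
D = 60 * 45.8962 / (pi * 317) = 2.7652 m


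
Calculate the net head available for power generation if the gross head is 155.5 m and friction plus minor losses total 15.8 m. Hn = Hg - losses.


Hn = 155.5 - 15.8 = 139.7000 m


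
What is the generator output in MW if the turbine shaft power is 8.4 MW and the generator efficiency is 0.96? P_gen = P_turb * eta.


P_gen = 8.4 * 0.96 = 8.0640 MW


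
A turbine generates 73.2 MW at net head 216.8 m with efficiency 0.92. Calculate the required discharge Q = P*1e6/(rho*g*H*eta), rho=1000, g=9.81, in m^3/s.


Q = 73.2 * 1e6 / (1000 * 9.81 * 216.8 * 0.92) = 37.4106 m^3/s


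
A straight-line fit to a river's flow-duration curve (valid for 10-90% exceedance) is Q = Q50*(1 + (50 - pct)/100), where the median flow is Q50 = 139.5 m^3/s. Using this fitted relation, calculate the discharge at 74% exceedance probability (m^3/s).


Q = 139.5 * (1 + (50 - 74)/100) = 106.0200 m^3/s


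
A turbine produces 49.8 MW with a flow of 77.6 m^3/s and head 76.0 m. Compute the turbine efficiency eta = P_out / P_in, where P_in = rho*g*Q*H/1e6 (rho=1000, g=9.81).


P_in = 1000 * 9.81 * 77.6 * 76.0 / 1e6 = 57.8555 MW
eta = 49.8 / 57.8555 = 0.8608


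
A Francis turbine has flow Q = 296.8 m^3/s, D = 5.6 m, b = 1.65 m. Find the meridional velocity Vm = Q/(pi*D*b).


Vm = 296.8 / (pi * 5.6 * 1.65) = 10.2245 m/s


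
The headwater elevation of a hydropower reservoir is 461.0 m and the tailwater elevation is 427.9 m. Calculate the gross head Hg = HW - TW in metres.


Hg = 461.0 - 427.9 = 33.1000 m


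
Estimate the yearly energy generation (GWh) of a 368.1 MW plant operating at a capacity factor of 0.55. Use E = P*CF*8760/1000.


E = 368.1 * 0.55 * 8760 / 1000 = 1773.5058 GWh


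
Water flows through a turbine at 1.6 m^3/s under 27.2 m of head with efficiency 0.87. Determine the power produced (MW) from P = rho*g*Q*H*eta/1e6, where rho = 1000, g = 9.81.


P = 1000 * 9.81 * 1.6 * 27.2 * 0.87 / 1e6 = 0.3714 MW


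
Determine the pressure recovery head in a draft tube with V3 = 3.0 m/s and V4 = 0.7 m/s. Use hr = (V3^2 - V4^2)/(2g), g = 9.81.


hr = (3.0^2 - 0.7^2) / (2*9.81) = 0.4337 m


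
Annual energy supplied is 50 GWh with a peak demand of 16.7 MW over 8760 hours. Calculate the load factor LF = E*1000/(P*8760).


LF = 50 * 1000 / (16.7 * 8760) = 0.3418


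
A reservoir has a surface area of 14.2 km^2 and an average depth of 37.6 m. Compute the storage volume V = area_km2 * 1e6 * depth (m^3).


V = 14.2 * 1e6 * 37.6 = 5.3392e+08 m^3


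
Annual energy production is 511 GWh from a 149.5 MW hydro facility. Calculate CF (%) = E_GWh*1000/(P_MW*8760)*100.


CF = 511 * 1000 / (149.5 * 8760) * 100 = 39.0190 %


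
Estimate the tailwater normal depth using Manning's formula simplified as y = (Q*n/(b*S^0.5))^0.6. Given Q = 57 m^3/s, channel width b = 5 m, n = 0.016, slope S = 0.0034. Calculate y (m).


y = (57 * 0.016 / (5 * 0.0034^0.5))^0.6 = 1.9823 m


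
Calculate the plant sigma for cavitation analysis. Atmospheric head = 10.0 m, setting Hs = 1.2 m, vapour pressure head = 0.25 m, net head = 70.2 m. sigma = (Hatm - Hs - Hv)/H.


sigma = (10.0 - 1.2 - 0.25) / 70.2 = 0.1218


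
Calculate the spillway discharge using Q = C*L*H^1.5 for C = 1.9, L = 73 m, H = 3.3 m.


Q = 1.9 * 73 * 3.3^1.5 = 831.4715 m^3/s


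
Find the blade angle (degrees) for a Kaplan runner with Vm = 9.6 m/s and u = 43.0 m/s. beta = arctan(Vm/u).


beta = arctan(9.6 / 43.0) = 12.5852 degrees


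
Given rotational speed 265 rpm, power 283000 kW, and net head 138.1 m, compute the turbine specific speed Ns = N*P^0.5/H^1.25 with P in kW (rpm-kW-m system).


Ns = 265 * 283000^0.5 / 138.1^1.25 = 297.7810


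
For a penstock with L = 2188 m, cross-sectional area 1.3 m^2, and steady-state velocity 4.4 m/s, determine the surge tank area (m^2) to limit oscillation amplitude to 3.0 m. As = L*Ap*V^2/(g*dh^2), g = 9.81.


As = 2188 * 1.3 * 4.4^2 / (9.81 * 3.0^2) = 623.7126 m^2


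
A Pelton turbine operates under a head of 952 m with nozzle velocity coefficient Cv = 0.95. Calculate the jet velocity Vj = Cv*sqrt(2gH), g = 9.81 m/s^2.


Vj = 0.95 * sqrt(2*9.81*952) = 129.8349 m/s


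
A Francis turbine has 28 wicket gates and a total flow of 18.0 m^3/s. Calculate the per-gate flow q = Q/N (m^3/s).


q = 18.0 / 28 = 0.6429 m^3/s


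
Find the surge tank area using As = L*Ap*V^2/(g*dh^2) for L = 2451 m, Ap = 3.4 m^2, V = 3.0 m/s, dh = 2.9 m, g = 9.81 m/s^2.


As = 2451 * 3.4 * 3.0^2 / (9.81 * 2.9^2) = 909.0750 m^2


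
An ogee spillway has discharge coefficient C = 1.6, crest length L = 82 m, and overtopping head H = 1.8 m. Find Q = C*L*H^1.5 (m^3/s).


Q = 1.6 * 82 * 1.8^1.5 = 316.8419 m^3/s


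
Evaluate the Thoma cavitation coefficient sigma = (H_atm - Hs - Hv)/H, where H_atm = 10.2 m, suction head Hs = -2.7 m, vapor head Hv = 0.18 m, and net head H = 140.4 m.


sigma = (10.2 - (-2.7) - 0.18) / 140.4 = 0.0906


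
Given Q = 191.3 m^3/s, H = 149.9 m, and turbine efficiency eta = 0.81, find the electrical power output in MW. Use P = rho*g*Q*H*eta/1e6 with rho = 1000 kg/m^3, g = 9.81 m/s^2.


P = 1000 * 9.81 * 191.3 * 149.9 * 0.81 / 1e6 = 227.8613 MW


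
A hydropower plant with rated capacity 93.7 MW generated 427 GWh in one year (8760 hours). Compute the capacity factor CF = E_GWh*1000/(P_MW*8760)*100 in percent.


CF = 427 * 1000 / (93.7 * 8760) * 100 = 52.0217 %


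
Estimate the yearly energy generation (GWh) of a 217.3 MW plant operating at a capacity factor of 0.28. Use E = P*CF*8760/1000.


E = 217.3 * 0.28 * 8760 / 1000 = 532.9934 GWh


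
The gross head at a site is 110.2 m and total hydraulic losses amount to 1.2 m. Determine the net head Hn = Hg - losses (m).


Hn = 110.2 - 1.2 = 109.0000 m


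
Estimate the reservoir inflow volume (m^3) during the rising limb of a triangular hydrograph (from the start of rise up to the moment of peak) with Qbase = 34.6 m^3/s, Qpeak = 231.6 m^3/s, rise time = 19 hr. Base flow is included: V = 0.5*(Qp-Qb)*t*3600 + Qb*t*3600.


V = 0.5*(231.6 - 34.6)*19*3600 + 34.6*19*3600 = 9.1040e+06 m^3


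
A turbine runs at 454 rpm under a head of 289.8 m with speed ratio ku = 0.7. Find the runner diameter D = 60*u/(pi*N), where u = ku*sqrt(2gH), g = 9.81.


u = 0.7 * sqrt(2*9.81*289.8) = 52.7833 m/s
D = 60 * 52.7833 / (pi * 454) = 2.2205 m


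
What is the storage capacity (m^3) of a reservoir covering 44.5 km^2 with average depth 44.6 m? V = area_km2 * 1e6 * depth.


V = 44.5 * 1e6 * 44.6 = 1.9847e+09 m^3


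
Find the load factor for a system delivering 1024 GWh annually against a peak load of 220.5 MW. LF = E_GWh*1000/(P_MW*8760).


LF = 1024 * 1000 / (220.5 * 8760) = 0.5301


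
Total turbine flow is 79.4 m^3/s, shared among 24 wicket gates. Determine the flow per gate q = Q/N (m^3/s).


q = 79.4 / 24 = 3.3083 m^3/s
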